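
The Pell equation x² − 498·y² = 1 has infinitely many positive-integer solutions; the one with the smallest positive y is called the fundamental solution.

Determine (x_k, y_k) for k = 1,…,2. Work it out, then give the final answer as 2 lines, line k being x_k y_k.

√498 = [22; 3,6,22,6,3,44, …], period ℓ=6 (even) → k=5
i=0: a=22 ⇒ p=22, q=1
i=1: a=3 ⇒ p=67, q=3
i=2: a=6 ⇒ p=424, q=19
i=3: a=22 ⇒ p=9395, q=421
i=4: a=6 ⇒ p=56794, q=2545
i=5: a=3 ⇒ p=179777, q=8056
→ (179777, 8056).  Check: 179777²=32319769729, 498·8056²=32319769728, difference 1.
n=2: (179777,8056)∘(179777,8056) = (179777·179777+498·8056·8056, 179777·8056+8056·179777) = (64639539457,2896567024)

179777 8056
64639539457 2896567024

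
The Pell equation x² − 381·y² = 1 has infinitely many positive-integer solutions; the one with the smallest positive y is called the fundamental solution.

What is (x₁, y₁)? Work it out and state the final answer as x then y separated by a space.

√381 = [19; 1,1,12,1,1,38, …], period ℓ=6 (even) → k=5
k=0  a_k=19  p_k/q_k = 19/1
k=1  a_k=1  p_k/q_k = 20/1
k=2  a_k=1  p_k/q_k = 39/2
k=3  a_k=12  p_k/q_k = 488/25
k=4  a_k=1  p_k/q_k = 527/27
k=5  a_k=1  p_k/q_k = 1015/52
→ (1015, 52).  Check: 1015²=1030225, 381·52²=1030224, difference 1.

1015 52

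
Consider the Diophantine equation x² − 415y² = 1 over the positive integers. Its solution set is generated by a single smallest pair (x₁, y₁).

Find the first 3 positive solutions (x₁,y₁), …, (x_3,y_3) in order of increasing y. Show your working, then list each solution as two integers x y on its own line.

18412804 903849
678062702284831 33284788965192
24970071273761872339444 1225732590794885332887

[20; 2,1,2,4,6,…,1,2,40] for √415; ℓ=16 ⇒ convergent index 15
step 0: (20, 1)  from 20·(1,0) + (0,1)
…
step 3: (163, 8)  from 2·(61,3) + (41,2)
step 4: (713, 35)  from 4·(163,8) + (61,3)
step 5: (4441, 218)  from 6·(713,35) + (163,8)
step 6: (5154, 253)  from 1·(4441,218) + (713,35)
step 7: (9595, 471)  from 1·(5154,253) + (4441,218)
step 8: (33939, 1666)  from 3·(9595,471) + (5154,253)
step 9: (43534, 2137)  from 1·(33939,1666) + (9595,471)
…
step 12: (2110961, 103623)  from 4·(508372,24955) + (77473,3803)
…
step 14: (6841255, 335824)  from 1·(4730294,232201) + (2110961,103623)
step 15: (18412804, 903849)  from 2·(6841255,335824) + (4730294,232201)
fundamental: x₁=18412804, y₁=903849  (since 339031351142416 − 415·816943014801 = 1)
n=2: (18412804,903849)∘(18412804,903849) = (18412804·18412804+415·903849·903849, 18412804·903849+903849·18412804) = (678062702284831,33284788965192)
n=3: (678062702284831,33284788965192)∘(18412804,903849) = (18412804·678062702284831+415·903849·33284788965192, 18412804·33284788965192+903849·678062702284831) = (24970071273761872339444,1225732590794885332887)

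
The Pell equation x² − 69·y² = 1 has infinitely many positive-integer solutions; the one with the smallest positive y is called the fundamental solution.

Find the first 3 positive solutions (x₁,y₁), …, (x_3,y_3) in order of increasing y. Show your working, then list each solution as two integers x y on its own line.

[8; 3,3,1,4,1,3,3,16] for √69; ℓ=8 ⇒ convergent index 7
i=0: a=8 ⇒ p=8, q=1
…
i=3: a=1 ⇒ p=108, q=13
i=4: a=4 ⇒ p=515, q=62
…
i=6: a=3 ⇒ p=2384, q=287
i=7: a=3 ⇒ p=7775, q=936
(x₁, y₁) = (7775, 936);  7775² − 69·936² = 1 ✓
k=2:  x_2 = 7775·7775+69·936·936 = 120901249,  y_2 = 7775·936+936·7775 = 14554800
k=3:  x_3 = 7775·120901249+69·936·14554800 = 1880014414175,  y_3 = 7775·14554800+936·120901249 = 226327139064

7775 936
120901249 14554800
1880014414175 226327139064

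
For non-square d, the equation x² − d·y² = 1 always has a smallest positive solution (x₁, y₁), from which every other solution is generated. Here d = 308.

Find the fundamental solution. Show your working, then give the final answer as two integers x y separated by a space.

351 20

√308 = [17; 1,1,4,1,1,34, …], period ℓ=6 (even) → k=5
i=0: a=17 ⇒ p=17, q=1
…
i=4: a=1 ⇒ p=193, q=11
i=5: a=1 ⇒ p=351, q=20
fundamental: x₁=351, y₁=20  (since 123201 − 308·400 = 1)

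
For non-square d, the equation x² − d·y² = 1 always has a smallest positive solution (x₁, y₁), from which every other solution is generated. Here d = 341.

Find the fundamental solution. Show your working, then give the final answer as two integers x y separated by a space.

10626551 575460

√341 → a₀=18, period (2,6,1,8,2,…,6,2,36); ℓ=14 even so k=13
i=0: a=18 ⇒ p=18, q=1
…
i=3: a=1 ⇒ p=277, q=15
…
i=6: a=1 ⇒ p=7645, q=414
i=7: a=2 ⇒ p=20479, q=1109
i=8: a=1 ⇒ p=28124, q=1523
…
i=10: a=8 ⇒ p=641940, q=34763
…
i=12: a=6 ⇒ p=4953942, q=268271
i=13: a=2 ⇒ p=10626551, q=575460
→ (10626551, 575460).  Check: 10626551²=112923586155601, 341·575460²=112923586155600, difference 1.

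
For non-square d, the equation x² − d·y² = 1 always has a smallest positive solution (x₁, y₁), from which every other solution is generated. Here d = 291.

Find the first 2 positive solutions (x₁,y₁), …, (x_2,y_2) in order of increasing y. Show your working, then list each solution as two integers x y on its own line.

290 17
168199 9860

[17; 17,34] for √291; ℓ=2 ⇒ convergent index 1
step 0: (17, 1)  from 17·(1,0) + (0,1)
step 1: (290, 17)  from 17·(17,1) + (1,0)
(x₁, y₁) = (290, 17);  290² − 291·17² = 1 ✓
k=2:  x_2 = 290·290+291·17·17 = 168199,  y_2 = 290·17+17·290 = 9860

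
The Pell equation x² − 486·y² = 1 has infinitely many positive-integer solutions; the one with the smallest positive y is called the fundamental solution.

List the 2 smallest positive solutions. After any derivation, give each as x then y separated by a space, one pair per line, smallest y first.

√486 → a₀=22, period (22,44); ℓ=2 even so k=1
i=0: a=22 ⇒ p=22, q=1
i=1: a=22 ⇒ p=485, q=22
→ (485, 22).  Check: 485²=235225, 486·22²=235224, difference 1.
k=2:  x_2 = 485·485+486·22·22 = 470449,  y_2 = 485·22+22·485 = 21340

485 22
470449 21340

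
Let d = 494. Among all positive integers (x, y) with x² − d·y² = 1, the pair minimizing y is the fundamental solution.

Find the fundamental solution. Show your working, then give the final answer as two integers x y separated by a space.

73035 3286

√494 → a₀=22, period (4,2,2,1,2,1,2,2,4,44); ℓ=10 even so k=9
a_0=22:  p_0=22·1+0=22,  q_0=22·0+1=1
…
a_2=2:  p_2=2·89+22=200,  q_2=2·4+1=9
a_3=2:  p_3=2·200+89=489,  q_3=2·9+4=22
a_4=1:  p_4=1·489+200=689,  q_4=1·22+9=31
a_5=2:  p_5=2·689+489=1867,  q_5=2·31+22=84
a_6=1:  p_6=1·1867+689=2556,  q_6=1·84+31=115
a_7=2:  p_7=2·2556+1867=6979,  q_7=2·115+84=314
a_8=2:  p_8=2·6979+2556=16514,  q_8=2·314+115=743
a_9=4:  p_9=4·16514+6979=73035,  q_9=4·743+314=3286
(x₁, y₁) = (73035, 3286);  73035² − 494·3286² = 1 ✓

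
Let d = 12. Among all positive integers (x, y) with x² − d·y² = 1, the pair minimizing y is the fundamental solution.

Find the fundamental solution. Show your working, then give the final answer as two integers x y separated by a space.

d=12: √d = [3; 2,6] (ℓ=2, even), read p_1/q_1
i=0: a=3 ⇒ p=3, q=1
i=1: a=2 ⇒ p=7, q=2
→ (7, 2).  Check: 7²=49, 12·2²=48, difference 1.

7 2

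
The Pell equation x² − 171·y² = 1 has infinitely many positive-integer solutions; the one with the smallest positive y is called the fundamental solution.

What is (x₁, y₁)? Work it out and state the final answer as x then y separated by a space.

√171 = [13; 13,26, …], period ℓ=2 (even) → k=1
step 0: (13, 1)  from 13·(1,0) + (0,1)
step 1: (170, 13)  from 13·(13,1) + (1,0)
fundamental: x₁=170, y₁=13  (since 28900 − 171·169 = 1)

170 13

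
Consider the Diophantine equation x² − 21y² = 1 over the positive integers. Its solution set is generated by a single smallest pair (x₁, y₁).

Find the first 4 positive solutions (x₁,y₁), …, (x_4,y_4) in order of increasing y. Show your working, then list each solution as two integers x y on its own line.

d=21: √d = [4; 1,1,2,1,1,8] (ℓ=6, even), read p_5/q_5
k=0  a_k=4  p_k/q_k = 4/1
k=1  a_k=1  p_k/q_k = 5/1
k=2  a_k=1  p_k/q_k = 9/2
…
k=4  a_k=1  p_k/q_k = 32/7
k=5  a_k=1  p_k/q_k = 55/12
(x₁, y₁) = (55, 12);  55² − 21·12² = 1 ✓
k=2:  x_2 = 55·55+21·12·12 = 6049,  y_2 = 55·12+12·55 = 1320
k=3:  x_3 = 55·6049+21·12·1320 = 665335,  y_3 = 55·1320+12·6049 = 145188
k=4:  x_4 = 55·665335+21·12·145188 = 73180801,  y_4 = 55·145188+12·665335 = 15969360

55 12
6049 1320
665335 145188
73180801 15969360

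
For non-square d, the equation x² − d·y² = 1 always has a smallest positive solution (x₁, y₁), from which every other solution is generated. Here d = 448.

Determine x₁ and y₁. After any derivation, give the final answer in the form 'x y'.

√448 → a₀=21, period (6,42); ℓ=2 even so k=1
i=0: a=21 ⇒ p=21, q=1
i=1: a=6 ⇒ p=127, q=6
→ (127, 6).  Check: 127²=16129, 448·6²=16128, difference 1.

127 6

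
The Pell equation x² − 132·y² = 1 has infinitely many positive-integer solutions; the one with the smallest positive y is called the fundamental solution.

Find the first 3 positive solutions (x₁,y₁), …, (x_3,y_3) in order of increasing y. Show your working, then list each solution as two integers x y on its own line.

[11; 2,22] for √132; ℓ=2 ⇒ convergent index 1
a_0=11:  p_0=11·1+0=11,  q_0=11·0+1=1
a_1=2:  p_1=2·11+1=23,  q_1=2·1+0=2
fundamental: x₁=23, y₁=2  (since 529 − 132·4 = 1)
(x_2, y_2) = (23·23 + 132·2·2, 23·2 + 2·23) = (1057, 92)
(x_3, y_3) = (23·1057 + 132·2·92, 23·92 + 2·1057) = (48599, 4230)

23 2
1057 92
48599 4230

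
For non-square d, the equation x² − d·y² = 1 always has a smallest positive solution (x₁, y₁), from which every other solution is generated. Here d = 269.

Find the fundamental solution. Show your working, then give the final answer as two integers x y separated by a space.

[16; 2,2,32] for √269; ℓ=3 ⇒ convergent index 5
k=0  a_k=16  p_k/q_k = 16/1
…
k=3  a_k=32  p_k/q_k = 2657/162
k=4  a_k=2  p_k/q_k = 5396/329
k=5  a_k=2  p_k/q_k = 13449/820
(x₁, y₁) = (13449, 820);  13449² − 269·820² = 1 ✓

13449 820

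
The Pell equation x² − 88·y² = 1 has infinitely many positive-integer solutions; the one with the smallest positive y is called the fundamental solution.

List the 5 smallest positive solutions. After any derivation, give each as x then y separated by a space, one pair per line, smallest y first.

197 21
77617 8274
30580901 3259935
12048797377 1284406116
4747195585637 506052749769

√88 → a₀=9, period (2,1,1,1,2,18); ℓ=6 even so k=5
a_0=9:  p_0=9·1+0=9,  q_0=9·0+1=1
a_1=2:  p_1=2·9+1=19,  q_1=2·1+0=2
…
a_3=1:  p_3=1·28+19=47,  q_3=1·3+2=5
a_4=1:  p_4=1·47+28=75,  q_4=1·5+3=8
a_5=2:  p_5=2·75+47=197,  q_5=2·8+5=21
→ (197, 21).  Check: 197²=38809, 88·21²=38808, difference 1.
n=2: (197,21)∘(197,21) = (197·197+88·21·21, 197·21+21·197) = (77617,8274)
n=3: (77617,8274)∘(197,21) = (197·77617+88·21·8274, 197·8274+21·77617) = (30580901,3259935)
n=4: (30580901,3259935)∘(197,21) = (197·30580901+88·21·3259935, 197·3259935+21·30580901) = (12048797377,1284406116)
n=5: (12048797377,1284406116)∘(197,21) = (197·12048797377+88·21·1284406116, 197·1284406116+21·12048797377) = (4747195585637,506052749769)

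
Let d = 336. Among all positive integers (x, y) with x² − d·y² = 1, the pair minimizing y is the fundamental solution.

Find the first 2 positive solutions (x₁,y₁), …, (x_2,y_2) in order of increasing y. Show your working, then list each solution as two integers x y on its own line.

55 3
6049 330

d=336: √d = [18; 3,36] (ℓ=2, even), read p_1/q_1
a_0=18:  p_0=18·1+0=18,  q_0=18·0+1=1
a_1=3:  p_1=3·18+1=55,  q_1=3·1+0=3
fundamental: x₁=55, y₁=3  (since 3025 − 336·9 = 1)
(x_2, y_2) = (55·55 + 336·3·3, 55·3 + 3·55) = (6049, 330)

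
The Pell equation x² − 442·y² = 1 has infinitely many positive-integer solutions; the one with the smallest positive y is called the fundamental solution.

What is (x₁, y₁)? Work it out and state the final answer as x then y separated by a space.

883 42

d=442: √d = [21; 42] (ℓ=1, odd), read p_1/q_1
a_0=21:  p_0=21·1+0=21,  q_0=21·0+1=1
a_1=42:  p_1=42·21+1=883,  q_1=42·1+0=42
→ (883, 42).  Check: 883²=779689, 442·42²=779688, difference 1.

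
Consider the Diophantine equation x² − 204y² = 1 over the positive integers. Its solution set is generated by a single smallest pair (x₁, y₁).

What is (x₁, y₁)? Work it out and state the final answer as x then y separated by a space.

d=204: √d = [14; 3,1,1,6,1,1,3,28] (ℓ=8, even), read p_7/q_7
a_0=14:  p_0=14·1+0=14,  q_0=14·0+1=1
a_1=3:  p_1=3·14+1=43,  q_1=3·1+0=3
a_2=1:  p_2=1·43+14=57,  q_2=1·3+1=4
…
a_4=6:  p_4=6·100+57=657,  q_4=6·7+4=46
a_5=1:  p_5=1·657+100=757,  q_5=1·46+7=53
a_6=1:  p_6=1·757+657=1414,  q_6=1·53+46=99
a_7=3:  p_7=3·1414+757=4999,  q_7=3·99+53=350
→ (4999, 350).  Check: 4999²=24990001, 204·350²=24990000, difference 1.

4999 350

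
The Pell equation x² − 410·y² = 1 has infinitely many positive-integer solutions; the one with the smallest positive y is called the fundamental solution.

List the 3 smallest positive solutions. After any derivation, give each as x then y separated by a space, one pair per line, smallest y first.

81 4
13121 648
2125521 104972

√410 → a₀=20, period (4,40); ℓ=2 even so k=1
step 0: (20, 1)  from 20·(1,0) + (0,1)
step 1: (81, 4)  from 4·(20,1) + (1,0)
(x₁, y₁) = (81, 4);  81² − 410·4² = 1 ✓
n=2: (81,4)∘(81,4) = (81·81+410·4·4, 81·4+4·81) = (13121,648)
n=3: (13121,648)∘(81,4) = (81·13121+410·4·648, 81·648+4·13121) = (2125521,104972)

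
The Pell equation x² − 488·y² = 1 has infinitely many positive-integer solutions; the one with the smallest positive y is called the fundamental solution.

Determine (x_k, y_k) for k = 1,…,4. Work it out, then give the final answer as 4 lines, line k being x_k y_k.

√488 → a₀=22, period (11,44); ℓ=2 even so k=1
k=0  a_k=22  p_k/q_k = 22/1
k=1  a_k=11  p_k/q_k = 243/11
→ (243, 11).  Check: 243²=59049, 488·11²=59048, difference 1.
(x_2, y_2) = (243·243 + 488·11·11, 243·11 + 11·243) = (118097, 5346)
(x_3, y_3) = (243·118097 + 488·11·5346, 243·5346 + 11·118097) = (57394899, 2598145)
(x_4, y_4) = (243·57394899 + 488·11·2598145, 243·2598145 + 11·57394899) = (27893802817, 1262693124)

243 11
118097 5346
57394899 2598145
27893802817 1262693124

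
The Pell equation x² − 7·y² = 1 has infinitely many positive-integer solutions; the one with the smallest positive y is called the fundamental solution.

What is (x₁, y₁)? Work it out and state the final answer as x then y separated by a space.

[2; 1,1,1,4] for √7; ℓ=4 ⇒ convergent index 3
k=0  a_k=2  p_k/q_k = 2/1
…
k=2  a_k=1  p_k/q_k = 5/2
k=3  a_k=1  p_k/q_k = 8/3
fundamental: x₁=8, y₁=3  (since 64 − 7·9 = 1)

8 3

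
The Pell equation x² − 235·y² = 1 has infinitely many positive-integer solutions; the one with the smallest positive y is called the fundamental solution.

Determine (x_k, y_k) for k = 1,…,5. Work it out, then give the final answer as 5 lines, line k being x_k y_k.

√235 → a₀=15, period (3,30); ℓ=2 even so k=1
i=0: a=15 ⇒ p=15, q=1
i=1: a=3 ⇒ p=46, q=3
→ (46, 3).  Check: 46²=2116, 235·3²=2115, difference 1.
n=2: (46,3)∘(46,3) = (46·46+235·3·3, 46·3+3·46) = (4231,276)
n=3: (4231,276)∘(46,3) = (46·4231+235·3·276, 46·276+3·4231) = (389206,25389)
n=4: (389206,25389)∘(46,3) = (46·389206+235·3·25389, 46·25389+3·389206) = (35802721,2335512)
n=5: (35802721,2335512)∘(46,3) = (46·35802721+235·3·2335512, 46·2335512+3·35802721) = (3293461126,214841715)

46 3
4231 276
389206 25389
35802721 2335512
3293461126 214841715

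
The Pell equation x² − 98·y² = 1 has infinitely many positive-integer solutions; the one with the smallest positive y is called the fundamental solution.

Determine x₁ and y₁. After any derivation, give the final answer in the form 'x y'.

√98 = [9; 1,8,1,18, …], period ℓ=4 (even) → k=3
step 0: (9, 1)  from 9·(1,0) + (0,1)
…
step 2: (89, 9)  from 8·(10,1) + (9,1)
step 3: (99, 10)  from 1·(89,9) + (10,1)
→ (99, 10).  Check: 99²=9801, 98·10²=9800, difference 1.

99 10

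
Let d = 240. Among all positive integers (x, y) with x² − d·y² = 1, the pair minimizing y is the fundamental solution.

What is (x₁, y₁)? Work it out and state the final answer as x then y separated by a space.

√240 → a₀=15, period (2,30); ℓ=2 even so k=1
k=0  a_k=15  p_k/q_k = 15/1
k=1  a_k=2  p_k/q_k = 31/2
fundamental: x₁=31, y₁=2  (since 961 − 240·4 = 1)

31 2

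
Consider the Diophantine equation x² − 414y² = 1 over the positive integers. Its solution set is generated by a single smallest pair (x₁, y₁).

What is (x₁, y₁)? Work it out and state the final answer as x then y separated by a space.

√414 = [20; 2,1,7,2,7,1,2,40, …], period ℓ=8 (even) → k=7
step 0: (20, 1)  from 20·(1,0) + (0,1)
step 1: (41, 2)  from 2·(20,1) + (1,0)
step 2: (61, 3)  from 1·(41,2) + (20,1)
step 3: (468, 23)  from 7·(61,3) + (41,2)
…
step 6: (8444, 415)  from 1·(7447,366) + (997,49)
step 7: (24335, 1196)  from 2·(8444,415) + (7447,366)
→ (24335, 1196).  Check: 24335²=592192225, 414·1196²=592192224, difference 1.

24335 1196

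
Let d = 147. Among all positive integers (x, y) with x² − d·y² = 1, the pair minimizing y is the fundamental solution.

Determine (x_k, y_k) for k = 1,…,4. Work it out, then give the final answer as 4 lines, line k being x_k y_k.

[12; 8,24] for √147; ℓ=2 ⇒ convergent index 1
step 0: (12, 1)  from 12·(1,0) + (0,1)
step 1: (97, 8)  from 8·(12,1) + (1,0)
fundamental: x₁=97, y₁=8  (since 9409 − 147·64 = 1)
n=2: (97,8)∘(97,8) = (97·97+147·8·8, 97·8+8·97) = (18817,1552)
n=3: (18817,1552)∘(97,8) = (97·18817+147·8·1552, 97·1552+8·18817) = (3650401,301080)
n=4: (3650401,301080)∘(97,8) = (97·3650401+147·8·301080, 97·301080+8·3650401) = (708158977,58407968)

97 8
18817 1552
3650401 301080
708158977 58407968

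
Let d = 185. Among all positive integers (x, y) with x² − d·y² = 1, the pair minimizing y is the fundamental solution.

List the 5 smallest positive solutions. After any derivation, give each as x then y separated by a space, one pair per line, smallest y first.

√185 = [13; 1,1,1,1,26, …], period ℓ=5 (odd) → k=9
step 0: (13, 1)  from 13·(1,0) + (0,1)
step 1: (14, 1)  from 1·(13,1) + (1,0)
step 2: (27, 2)  from 1·(14,1) + (13,1)
…
step 4: (68, 5)  from 1·(41,3) + (27,2)
…
step 6: (1877, 138)  from 1·(1809,133) + (68,5)
step 7: (3686, 271)  from 1·(1877,138) + (1809,133)
step 8: (5563, 409)  from 1·(3686,271) + (1877,138)
step 9: (9249, 680)  from 1·(5563,409) + (3686,271)
(x₁, y₁) = (9249, 680);  9249² − 185·680² = 1 ✓
(9249+680√185)^2 = 171088001 + 12578640√185
(9249+680√185)^3 = 3164785833249 + 232679682040√185
(9249+680√185)^4 = 58542208172352001 + 4304108745797280√185
(9249+680√185)^5 = 1082913763607381481249 + 79617403347078403400√185

9249 680
171088001 12578640
3164785833249 232679682040
58542208172352001 4304108745797280
1082913763607381481249 79617403347078403400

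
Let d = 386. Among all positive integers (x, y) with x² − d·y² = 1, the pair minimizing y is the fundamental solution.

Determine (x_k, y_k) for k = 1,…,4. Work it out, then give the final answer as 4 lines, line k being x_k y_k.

√386 → a₀=19, period (1,1,1,4,1,18,1,4,1,1,1,38); ℓ=12 even so k=11
i=0: a=19 ⇒ p=19, q=1
i=1: a=1 ⇒ p=20, q=1
i=2: a=1 ⇒ p=39, q=2
i=3: a=1 ⇒ p=59, q=3
i=4: a=4 ⇒ p=275, q=14
…
i=6: a=18 ⇒ p=6287, q=320
i=7: a=1 ⇒ p=6621, q=337
i=8: a=4 ⇒ p=32771, q=1668
i=9: a=1 ⇒ p=39392, q=2005
i=10: a=1 ⇒ p=72163, q=3673
i=11: a=1 ⇒ p=111555, q=5678
(x₁, y₁) = (111555, 5678);  111555² − 386·5678² = 1 ✓
n=2: (111555,5678)∘(111555,5678) = (111555·111555+386·5678·5678, 111555·5678+5678·111555) = (24889036049,1266818580)
n=3: (24889036049,1266818580)∘(111555,5678) = (111555·24889036049+386·5678·1266818580, 111555·1266818580+5678·24889036049) = (5552992832780835,282639893378122)
n=4: (5552992832780835,282639893378122)∘(111555,5678) = (111555·5552992832780835+386·5678·282639893378122, 111555·282639893378122+5678·5552992832780835) = (1238928230896843060801,63059786610325980840)

111555 5678
24889036049 1266818580
5552992832780835 282639893378122
1238928230896843060801 63059786610325980840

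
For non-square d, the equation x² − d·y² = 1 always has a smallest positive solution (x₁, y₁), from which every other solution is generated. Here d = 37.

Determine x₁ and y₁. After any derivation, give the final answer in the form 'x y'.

73 12

[6; 12] for √37; ℓ=1 ⇒ convergent index 1
a_0=6:  p_0=6·1+0=6,  q_0=6·0+1=1
a_1=12:  p_1=12·6+1=73,  q_1=12·1+0=12
(x₁, y₁) = (73, 12);  73² − 37·12² = 1 ✓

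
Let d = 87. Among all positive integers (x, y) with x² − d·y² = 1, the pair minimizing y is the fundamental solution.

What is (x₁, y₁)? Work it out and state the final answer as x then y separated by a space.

√87 → a₀=9, period (3,18); ℓ=2 even so k=1
step 0: (9, 1)  from 9·(1,0) + (0,1)
step 1: (28, 3)  from 3·(9,1) + (1,0)
→ (28, 3).  Check: 28²=784, 87·3²=783, difference 1.

28 3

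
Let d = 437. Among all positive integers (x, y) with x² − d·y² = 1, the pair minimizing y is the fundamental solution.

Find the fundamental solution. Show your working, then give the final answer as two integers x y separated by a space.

[20; 1,9,2,9,1,40] for √437; ℓ=6 ⇒ convergent index 5
i=0: a=20 ⇒ p=20, q=1
i=1: a=1 ⇒ p=21, q=1
i=2: a=9 ⇒ p=209, q=10
…
i=4: a=9 ⇒ p=4160, q=199
i=5: a=1 ⇒ p=4599, q=220
(x₁, y₁) = (4599, 220);  4599² − 437·220² = 1 ✓

4599 220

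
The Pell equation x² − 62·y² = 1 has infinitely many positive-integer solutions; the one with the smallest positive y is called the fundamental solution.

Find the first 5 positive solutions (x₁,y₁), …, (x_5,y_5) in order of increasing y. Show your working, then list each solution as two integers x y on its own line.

63 8
7937 1008
999999 127000
125991937 16000992
15873984063 2015997992

√62 = [7; 1,6,1,14, …], period ℓ=4 (even) → k=3
i=0: a=7 ⇒ p=7, q=1
…
i=2: a=6 ⇒ p=55, q=7
i=3: a=1 ⇒ p=63, q=8
(x₁, y₁) = (63, 8);  63² − 62·8² = 1 ✓
n=2: (63,8)∘(63,8) = (63·63+62·8·8, 63·8+8·63) = (7937,1008)
n=3: (7937,1008)∘(63,8) = (63·7937+62·8·1008, 63·1008+8·7937) = (999999,127000)
n=4: (999999,127000)∘(63,8) = (63·999999+62·8·127000, 63·127000+8·999999) = (125991937,16000992)
n=5: (125991937,16000992)∘(63,8) = (63·125991937+62·8·16000992, 63·16000992+8·125991937) = (15873984063,2015997992)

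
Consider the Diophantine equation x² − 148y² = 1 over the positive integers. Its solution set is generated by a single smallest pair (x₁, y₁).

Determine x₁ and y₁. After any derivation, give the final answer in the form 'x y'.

73 6

d=148: √d = [12; 6,24] (ℓ=2, even), read p_1/q_1
a_0=12:  p_0=12·1+0=12,  q_0=12·0+1=1
a_1=6:  p_1=6·12+1=73,  q_1=6·1+0=6
(x₁, y₁) = (73, 6);  73² − 148·6² = 1 ✓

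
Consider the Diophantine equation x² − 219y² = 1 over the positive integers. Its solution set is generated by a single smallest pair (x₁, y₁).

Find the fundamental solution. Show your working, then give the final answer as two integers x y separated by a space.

√219 = [14; 1,3,1,28, …], period ℓ=4 (even) → k=3
k=0  a_k=14  p_k/q_k = 14/1
…
k=2  a_k=3  p_k/q_k = 59/4
k=3  a_k=1  p_k/q_k = 74/5
(x₁, y₁) = (74, 5);  74² − 219·5² = 1 ✓

74 5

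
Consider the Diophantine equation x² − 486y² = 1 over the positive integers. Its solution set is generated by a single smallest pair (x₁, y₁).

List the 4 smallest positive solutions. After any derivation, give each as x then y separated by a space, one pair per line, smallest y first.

485 22
470449 21340
456335045 20699778
442644523201 20078763320

√486 = [22; 22,44, …], period ℓ=2 (even) → k=1
k=0  a_k=22  p_k/q_k = 22/1
k=1  a_k=22  p_k/q_k = 485/22
fundamental: x₁=485, y₁=22  (since 235225 − 486·484 = 1)
n=2: (485,22)∘(485,22) = (485·485+486·22·22, 485·22+22·485) = (470449,21340)
n=3: (470449,21340)∘(485,22) = (485·470449+486·22·21340, 485·21340+22·470449) = (456335045,20699778)
n=4: (456335045,20699778)∘(485,22) = (485·456335045+486·22·20699778, 485·20699778+22·456335045) = (442644523201,20078763320)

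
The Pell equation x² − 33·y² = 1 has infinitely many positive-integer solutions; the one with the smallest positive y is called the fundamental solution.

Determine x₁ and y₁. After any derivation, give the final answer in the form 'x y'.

23 4

d=33: √d = [5; 1,2,1,10] (ℓ=4, even), read p_3/q_3
a_0=5:  p_0=5·1+0=5,  q_0=5·0+1=1
…
a_2=2:  p_2=2·6+5=17,  q_2=2·1+1=3
a_3=1:  p_3=1·17+6=23,  q_3=1·3+1=4
(x₁, y₁) = (23, 4);  23² − 33·4² = 1 ✓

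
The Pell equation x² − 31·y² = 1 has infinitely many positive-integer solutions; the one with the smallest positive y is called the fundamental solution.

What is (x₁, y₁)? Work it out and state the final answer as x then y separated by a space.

d=31: √d = [5; 1,1,3,5,3,1,1,10] (ℓ=8, even), read p_7/q_7
k=0  a_k=5  p_k/q_k = 5/1
k=1  a_k=1  p_k/q_k = 6/1
k=2  a_k=1  p_k/q_k = 11/2
k=3  a_k=3  p_k/q_k = 39/7
…
k=5  a_k=3  p_k/q_k = 657/118
k=6  a_k=1  p_k/q_k = 863/155
k=7  a_k=1  p_k/q_k = 1520/273
fundamental: x₁=1520, y₁=273  (since 2310400 − 31·74529 = 1)

1520 273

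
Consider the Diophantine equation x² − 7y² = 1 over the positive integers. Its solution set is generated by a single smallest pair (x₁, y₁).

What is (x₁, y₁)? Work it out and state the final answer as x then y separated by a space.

8 3

√7 = [2; 1,1,1,4, …], period ℓ=4 (even) → k=3
a_0=2:  p_0=2·1+0=2,  q_0=2·0+1=1
a_1=1:  p_1=1·2+1=3,  q_1=1·1+0=1
a_2=1:  p_2=1·3+2=5,  q_2=1·1+1=2
a_3=1:  p_3=1·5+3=8,  q_3=1·2+1=3
→ (8, 3).  Check: 8²=64, 7·3²=63, difference 1.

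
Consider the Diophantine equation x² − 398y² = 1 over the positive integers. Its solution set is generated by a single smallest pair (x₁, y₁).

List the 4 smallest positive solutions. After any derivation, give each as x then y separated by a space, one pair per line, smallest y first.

399 20
318401 15960
254083599 12736060
202758393601 10163359920

d=398: √d = [19; 1,18,1,38] (ℓ=4, even), read p_3/q_3
k=0  a_k=19  p_k/q_k = 19/1
k=1  a_k=1  p_k/q_k = 20/1
k=2  a_k=18  p_k/q_k = 379/19
k=3  a_k=1  p_k/q_k = 399/20
(x₁, y₁) = (399, 20);  399² − 398·20² = 1 ✓
k=2:  x_2 = 399·399+398·20·20 = 318401,  y_2 = 399·20+20·399 = 15960
k=3:  x_3 = 399·318401+398·20·15960 = 254083599,  y_3 = 399·15960+20·318401 = 12736060
k=4:  x_4 = 399·254083599+398·20·12736060 = 202758393601,  y_4 = 399·12736060+20·254083599 = 10163359920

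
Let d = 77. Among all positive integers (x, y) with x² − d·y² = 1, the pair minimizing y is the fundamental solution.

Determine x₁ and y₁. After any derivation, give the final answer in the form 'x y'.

351 40

√77 = [8; 1,3,2,3,1,16, …], period ℓ=6 (even) → k=5
step 0: (8, 1)  from 8·(1,0) + (0,1)
step 1: (9, 1)  from 1·(8,1) + (1,0)
step 2: (35, 4)  from 3·(9,1) + (8,1)
step 3: (79, 9)  from 2·(35,4) + (9,1)
step 4: (272, 31)  from 3·(79,9) + (35,4)
step 5: (351, 40)  from 1·(272,31) + (79,9)
(x₁, y₁) = (351, 40);  351² − 77·40² = 1 ✓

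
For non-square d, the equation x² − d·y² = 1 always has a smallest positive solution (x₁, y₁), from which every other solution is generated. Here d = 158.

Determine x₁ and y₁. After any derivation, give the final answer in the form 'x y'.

7743 616

√158 = [12; 1,1,3,12,3,1,1,24, …], period ℓ=8 (even) → k=7
k=0  a_k=12  p_k/q_k = 12/1
k=1  a_k=1  p_k/q_k = 13/1
k=2  a_k=1  p_k/q_k = 25/2
k=3  a_k=3  p_k/q_k = 88/7
…
k=5  a_k=3  p_k/q_k = 3331/265
k=6  a_k=1  p_k/q_k = 4412/351
k=7  a_k=1  p_k/q_k = 7743/616
fundamental: x₁=7743, y₁=616  (since 59954049 − 158·379456 = 1)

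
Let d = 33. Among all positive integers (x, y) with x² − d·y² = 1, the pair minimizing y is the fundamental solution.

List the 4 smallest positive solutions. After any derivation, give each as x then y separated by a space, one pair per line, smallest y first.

[5; 1,2,1,10] for √33; ℓ=4 ⇒ convergent index 3
step 0: (5, 1)  from 5·(1,0) + (0,1)
step 1: (6, 1)  from 1·(5,1) + (1,0)
step 2: (17, 3)  from 2·(6,1) + (5,1)
step 3: (23, 4)  from 1·(17,3) + (6,1)
fundamental: x₁=23, y₁=4  (since 529 − 33·16 = 1)
(23+4√33)^2 = 1057 + 184√33
(23+4√33)^3 = 48599 + 8460√33
(23+4√33)^4 = 2234497 + 388976√33

23 4
1057 184
48599 8460
2234497 388976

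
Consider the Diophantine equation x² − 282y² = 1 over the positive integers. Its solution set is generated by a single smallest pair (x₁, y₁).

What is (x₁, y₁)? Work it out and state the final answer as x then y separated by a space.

2351 140

[16; 1,3,1,4,1,3,1,32] for √282; ℓ=8 ⇒ convergent index 7
step 0: (16, 1)  from 16·(1,0) + (0,1)
step 1: (17, 1)  from 1·(16,1) + (1,0)
step 2: (67, 4)  from 3·(17,1) + (16,1)
…
step 4: (403, 24)  from 4·(84,5) + (67,4)
step 5: (487, 29)  from 1·(403,24) + (84,5)
step 6: (1864, 111)  from 3·(487,29) + (403,24)
step 7: (2351, 140)  from 1·(1864,111) + (487,29)
→ (2351, 140).  Check: 2351²=5527201, 282·140²=5527200, difference 1.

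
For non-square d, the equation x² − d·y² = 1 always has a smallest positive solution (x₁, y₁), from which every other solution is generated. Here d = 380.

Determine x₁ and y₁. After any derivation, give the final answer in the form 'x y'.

√380 → a₀=19, period (2,38); ℓ=2 even so k=1
i=0: a=19 ⇒ p=19, q=1
i=1: a=2 ⇒ p=39, q=2
→ (39, 2).  Check: 39²=1521, 380·2²=1520, difference 1.

39 2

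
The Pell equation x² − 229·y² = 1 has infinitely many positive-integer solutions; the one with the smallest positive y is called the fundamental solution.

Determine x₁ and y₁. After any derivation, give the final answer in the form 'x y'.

5848201 386460

√229 → a₀=15, period (7,1,1,7,30); ℓ=5 odd so k=9
k=0  a_k=15  p_k/q_k = 15/1
k=1  a_k=7  p_k/q_k = 106/7
k=2  a_k=1  p_k/q_k = 121/8
k=3  a_k=1  p_k/q_k = 227/15
k=4  a_k=7  p_k/q_k = 1710/113
k=5  a_k=30  p_k/q_k = 51527/3405
k=6  a_k=7  p_k/q_k = 362399/23948
k=7  a_k=1  p_k/q_k = 413926/27353
k=8  a_k=1  p_k/q_k = 776325/51301
k=9  a_k=7  p_k/q_k = 5848201/386460
fundamental: x₁=5848201, y₁=386460  (since 34201454936401 − 229·149351331600 = 1)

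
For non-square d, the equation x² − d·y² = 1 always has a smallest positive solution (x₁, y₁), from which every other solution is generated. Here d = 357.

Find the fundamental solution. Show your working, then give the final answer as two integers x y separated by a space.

3401 180

d=357: √d = [18; 1,8,2,8,1,36] (ℓ=6, even), read p_5/q_5
i=0: a=18 ⇒ p=18, q=1
…
i=3: a=2 ⇒ p=359, q=19
i=4: a=8 ⇒ p=3042, q=161
i=5: a=1 ⇒ p=3401, q=180
(x₁, y₁) = (3401, 180);  3401² − 357·180² = 1 ✓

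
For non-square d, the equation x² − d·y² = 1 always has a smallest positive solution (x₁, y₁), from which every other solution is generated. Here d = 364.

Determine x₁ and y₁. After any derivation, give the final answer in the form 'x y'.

[19; 12,1,2,3,1,8,1,3,2,1,12,38] for √364; ℓ=12 ⇒ convergent index 11
k=0  a_k=19  p_k/q_k = 19/1
k=1  a_k=12  p_k/q_k = 229/12
…
k=4  a_k=3  p_k/q_k = 2423/127
…
k=6  a_k=8  p_k/q_k = 27607/1447
k=7  a_k=1  p_k/q_k = 30755/1612
k=8  a_k=3  p_k/q_k = 119872/6283
…
k=10  a_k=1  p_k/q_k = 390371/20461
k=11  a_k=12  p_k/q_k = 4954951/259710
fundamental: x₁=4954951, y₁=259710  (since 24551539412401 − 364·67449284100 = 1)

4954951 259710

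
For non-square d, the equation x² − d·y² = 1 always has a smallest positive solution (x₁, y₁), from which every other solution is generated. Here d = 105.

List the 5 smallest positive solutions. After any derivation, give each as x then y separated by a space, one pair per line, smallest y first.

41 4
3361 328
275561 26892
22592641 2204816
1852321001 180768020

√105 = [10; 4,20, …], period ℓ=2 (even) → k=1
step 0: (10, 1)  from 10·(1,0) + (0,1)
step 1: (41, 4)  from 4·(10,1) + (1,0)
→ (41, 4).  Check: 41²=1681, 105·4²=1680, difference 1.
k=2:  x_2 = 41·41+105·4·4 = 3361,  y_2 = 41·4+4·41 = 328
k=3:  x_3 = 41·3361+105·4·328 = 275561,  y_3 = 41·328+4·3361 = 26892
k=4:  x_4 = 41·275561+105·4·26892 = 22592641,  y_4 = 41·26892+4·275561 = 2204816
k=5:  x_5 = 41·22592641+105·4·2204816 = 1852321001,  y_5 = 41·2204816+4·22592641 = 180768020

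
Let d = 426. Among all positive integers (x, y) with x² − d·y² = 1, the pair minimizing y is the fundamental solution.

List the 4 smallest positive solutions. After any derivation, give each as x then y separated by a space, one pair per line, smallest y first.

[20; 1,1,1,3,2,6,2,3,1,1,1,40] for √426; ℓ=12 ⇒ convergent index 11
step 0: (20, 1)  from 20·(1,0) + (0,1)
step 1: (21, 1)  from 1·(20,1) + (1,0)
…
step 4: (227, 11)  from 3·(62,3) + (41,2)
…
step 6: (3323, 161)  from 6·(516,25) + (227,11)
step 7: (7162, 347)  from 2·(3323,161) + (516,25)
step 8: (24809, 1202)  from 3·(7162,347) + (3323,161)
step 9: (31971, 1549)  from 1·(24809,1202) + (7162,347)
step 10: (56780, 2751)  from 1·(31971,1549) + (24809,1202)
step 11: (88751, 4300)  from 1·(56780,2751) + (31971,1549)
→ (88751, 4300).  Check: 88751²=7876740001, 426·4300²=7876740000, difference 1.
n=2: (88751,4300)∘(88751,4300) = (88751·88751+426·4300·4300, 88751·4300+4300·88751) = (15753480001,763258600)
n=3: (15753480001,763258600)∘(88751,4300) = (88751·15753480001+426·4300·763258600, 88751·763258600+4300·15753480001) = (2796274207048751,135479928012900)
n=4: (2796274207048751,135479928012900)∘(88751,4300) = (88751·2796274207048751+426·4300·135479928012900, 88751·135479928012900+4300·2796274207048751) = (496344264283813920001,24047958181382517200)

88751 4300
15753480001 763258600
2796274207048751 135479928012900
496344264283813920001 24047958181382517200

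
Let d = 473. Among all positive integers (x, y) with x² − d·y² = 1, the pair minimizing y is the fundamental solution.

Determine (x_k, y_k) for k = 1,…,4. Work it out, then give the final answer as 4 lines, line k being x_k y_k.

87 4
15137 696
2633751 121100
458257537 21070704

[21; 1,2,1,42] for √473; ℓ=4 ⇒ convergent index 3
a_0=21:  p_0=21·1+0=21,  q_0=21·0+1=1
a_1=1:  p_1=1·21+1=22,  q_1=1·1+0=1
a_2=2:  p_2=2·22+21=65,  q_2=2·1+1=3
a_3=1:  p_3=1·65+22=87,  q_3=1·3+1=4
fundamental: x₁=87, y₁=4  (since 7569 − 473·16 = 1)
k=2:  x_2 = 87·87+473·4·4 = 15137,  y_2 = 87·4+4·87 = 696
k=3:  x_3 = 87·15137+473·4·696 = 2633751,  y_3 = 87·696+4·15137 = 121100
k=4:  x_4 = 87·2633751+473·4·121100 = 458257537,  y_4 = 87·121100+4·2633751 = 21070704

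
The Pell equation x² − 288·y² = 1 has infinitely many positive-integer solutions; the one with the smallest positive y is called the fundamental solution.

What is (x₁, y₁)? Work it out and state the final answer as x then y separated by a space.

17 1

√288 → a₀=16, period (1,32); ℓ=2 even so k=1
k=0  a_k=16  p_k/q_k = 16/1
k=1  a_k=1  p_k/q_k = 17/1
→ (17, 1).  Check: 17²=289, 288·1²=288, difference 1.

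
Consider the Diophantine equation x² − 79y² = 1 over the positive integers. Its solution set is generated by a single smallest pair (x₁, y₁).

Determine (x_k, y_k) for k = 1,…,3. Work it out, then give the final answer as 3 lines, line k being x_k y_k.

d=79: √d = [8; 1,7,1,16] (ℓ=4, even), read p_3/q_3
k=0  a_k=8  p_k/q_k = 8/1
k=1  a_k=1  p_k/q_k = 9/1
k=2  a_k=7  p_k/q_k = 71/8
k=3  a_k=1  p_k/q_k = 80/9
→ (80, 9).  Check: 80²=6400, 79·9²=6399, difference 1.
(x_2, y_2) = (80·80 + 79·9·9, 80·9 + 9·80) = (12799, 1440)
(x_3, y_3) = (80·12799 + 79·9·1440, 80·1440 + 9·12799) = (2047760, 230391)

80 9
12799 1440
2047760 230391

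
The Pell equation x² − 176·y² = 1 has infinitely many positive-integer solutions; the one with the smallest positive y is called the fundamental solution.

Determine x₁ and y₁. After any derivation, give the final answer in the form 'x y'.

199 15

[13; 3,1,3,26] for √176; ℓ=4 ⇒ convergent index 3
step 0: (13, 1)  from 13·(1,0) + (0,1)
step 1: (40, 3)  from 3·(13,1) + (1,0)
step 2: (53, 4)  from 1·(40,3) + (13,1)
step 3: (199, 15)  from 3·(53,4) + (40,3)
→ (199, 15).  Check: 199²=39601, 176·15²=39600, difference 1.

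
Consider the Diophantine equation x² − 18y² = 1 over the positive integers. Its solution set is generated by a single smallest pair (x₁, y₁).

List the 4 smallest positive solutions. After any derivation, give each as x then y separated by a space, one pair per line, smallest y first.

17 4
577 136
19601 4620
665857 156944

d=18: √d = [4; 4,8] (ℓ=2, even), read p_1/q_1
i=0: a=4 ⇒ p=4, q=1
i=1: a=4 ⇒ p=17, q=4
(x₁, y₁) = (17, 4);  17² − 18·4² = 1 ✓
k=2:  x_2 = 17·17+18·4·4 = 577,  y_2 = 17·4+4·17 = 136
k=3:  x_3 = 17·577+18·4·136 = 19601,  y_3 = 17·136+4·577 = 4620
k=4:  x_4 = 17·19601+18·4·4620 = 665857,  y_4 = 17·4620+4·19601 = 156944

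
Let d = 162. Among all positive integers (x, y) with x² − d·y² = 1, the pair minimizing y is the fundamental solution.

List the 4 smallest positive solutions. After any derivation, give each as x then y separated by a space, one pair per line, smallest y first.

√162 = [12; 1,2,1,2,12,2,1,2,1,24, …], period ℓ=10 (even) → k=9
i=0: a=12 ⇒ p=12, q=1
…
i=2: a=2 ⇒ p=38, q=3
…
i=4: a=2 ⇒ p=140, q=11
…
i=6: a=2 ⇒ p=3602, q=283
…
i=8: a=2 ⇒ p=14268, q=1121
i=9: a=1 ⇒ p=19601, q=1540
fundamental: x₁=19601, y₁=1540  (since 384199201 − 162·2371600 = 1)
(x_2, y_2) = (19601·19601 + 162·1540·1540, 19601·1540 + 1540·19601) = (768398401, 60371080)
(x_3, y_3) = (19601·768398401 + 162·1540·60371080, 19601·60371080 + 1540·768398401) = (30122754096401, 2366667076620)
(x_4, y_4) = (19601·30122754096401 + 162·1540·2366667076620, 19601·2366667076620 + 1540·30122754096401) = (1180872205318713601, 92778082677286160)

19601 1540
768398401 60371080
30122754096401 2366667076620
1180872205318713601 92778082677286160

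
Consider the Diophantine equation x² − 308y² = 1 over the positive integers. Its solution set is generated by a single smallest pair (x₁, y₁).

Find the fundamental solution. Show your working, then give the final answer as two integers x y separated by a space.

d=308: √d = [17; 1,1,4,1,1,34] (ℓ=6, even), read p_5/q_5
i=0: a=17 ⇒ p=17, q=1
…
i=2: a=1 ⇒ p=35, q=2
…
i=4: a=1 ⇒ p=193, q=11
i=5: a=1 ⇒ p=351, q=20
(x₁, y₁) = (351, 20);  351² − 308·20² = 1 ✓

351 20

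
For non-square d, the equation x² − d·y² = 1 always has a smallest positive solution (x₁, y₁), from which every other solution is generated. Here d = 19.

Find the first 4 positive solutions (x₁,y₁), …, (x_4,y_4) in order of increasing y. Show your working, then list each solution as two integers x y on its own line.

170 39
57799 13260
19651490 4508361
6681448801 1532829480

[4; 2,1,3,1,2,8] for √19; ℓ=6 ⇒ convergent index 5
step 0: (4, 1)  from 4·(1,0) + (0,1)
step 1: (9, 2)  from 2·(4,1) + (1,0)
…
step 3: (48, 11)  from 3·(13,3) + (9,2)
step 4: (61, 14)  from 1·(48,11) + (13,3)
step 5: (170, 39)  from 2·(61,14) + (48,11)
→ (170, 39).  Check: 170²=28900, 19·39²=28899, difference 1.
(170+39√19)^2 = 57799 + 13260√19
(170+39√19)^3 = 19651490 + 4508361√19
(170+39√19)^4 = 6681448801 + 1532829480√19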